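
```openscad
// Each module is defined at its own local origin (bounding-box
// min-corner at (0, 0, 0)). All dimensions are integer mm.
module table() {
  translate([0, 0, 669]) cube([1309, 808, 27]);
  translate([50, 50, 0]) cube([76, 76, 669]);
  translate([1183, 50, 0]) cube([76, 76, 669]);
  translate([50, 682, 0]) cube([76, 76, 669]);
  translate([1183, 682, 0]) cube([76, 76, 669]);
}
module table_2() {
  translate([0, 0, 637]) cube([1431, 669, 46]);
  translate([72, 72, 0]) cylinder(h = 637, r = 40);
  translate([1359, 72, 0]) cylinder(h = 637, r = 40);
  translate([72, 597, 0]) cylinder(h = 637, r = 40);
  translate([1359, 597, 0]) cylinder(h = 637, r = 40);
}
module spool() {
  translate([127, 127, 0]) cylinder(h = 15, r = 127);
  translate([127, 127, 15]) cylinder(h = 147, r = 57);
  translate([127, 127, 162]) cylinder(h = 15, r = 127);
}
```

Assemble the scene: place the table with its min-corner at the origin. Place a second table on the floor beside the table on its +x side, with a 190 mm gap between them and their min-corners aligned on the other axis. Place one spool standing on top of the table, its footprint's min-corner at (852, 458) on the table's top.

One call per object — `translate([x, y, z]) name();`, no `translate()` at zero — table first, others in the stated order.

table();
translate([1499, 0, 0]) table_2();
translate([852, 458, 696]) spool();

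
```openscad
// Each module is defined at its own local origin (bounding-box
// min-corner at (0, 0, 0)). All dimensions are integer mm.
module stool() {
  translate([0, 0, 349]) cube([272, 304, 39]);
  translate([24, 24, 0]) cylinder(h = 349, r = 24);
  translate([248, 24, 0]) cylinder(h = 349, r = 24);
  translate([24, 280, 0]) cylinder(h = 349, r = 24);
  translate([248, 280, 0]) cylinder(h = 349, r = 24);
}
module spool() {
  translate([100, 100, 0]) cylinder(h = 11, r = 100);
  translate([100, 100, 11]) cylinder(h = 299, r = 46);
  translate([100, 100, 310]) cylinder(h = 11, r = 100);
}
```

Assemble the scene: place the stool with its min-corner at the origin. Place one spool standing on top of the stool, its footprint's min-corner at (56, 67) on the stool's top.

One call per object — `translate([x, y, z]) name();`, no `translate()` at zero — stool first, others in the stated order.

stool();
translate([56, 67, 388]) spool();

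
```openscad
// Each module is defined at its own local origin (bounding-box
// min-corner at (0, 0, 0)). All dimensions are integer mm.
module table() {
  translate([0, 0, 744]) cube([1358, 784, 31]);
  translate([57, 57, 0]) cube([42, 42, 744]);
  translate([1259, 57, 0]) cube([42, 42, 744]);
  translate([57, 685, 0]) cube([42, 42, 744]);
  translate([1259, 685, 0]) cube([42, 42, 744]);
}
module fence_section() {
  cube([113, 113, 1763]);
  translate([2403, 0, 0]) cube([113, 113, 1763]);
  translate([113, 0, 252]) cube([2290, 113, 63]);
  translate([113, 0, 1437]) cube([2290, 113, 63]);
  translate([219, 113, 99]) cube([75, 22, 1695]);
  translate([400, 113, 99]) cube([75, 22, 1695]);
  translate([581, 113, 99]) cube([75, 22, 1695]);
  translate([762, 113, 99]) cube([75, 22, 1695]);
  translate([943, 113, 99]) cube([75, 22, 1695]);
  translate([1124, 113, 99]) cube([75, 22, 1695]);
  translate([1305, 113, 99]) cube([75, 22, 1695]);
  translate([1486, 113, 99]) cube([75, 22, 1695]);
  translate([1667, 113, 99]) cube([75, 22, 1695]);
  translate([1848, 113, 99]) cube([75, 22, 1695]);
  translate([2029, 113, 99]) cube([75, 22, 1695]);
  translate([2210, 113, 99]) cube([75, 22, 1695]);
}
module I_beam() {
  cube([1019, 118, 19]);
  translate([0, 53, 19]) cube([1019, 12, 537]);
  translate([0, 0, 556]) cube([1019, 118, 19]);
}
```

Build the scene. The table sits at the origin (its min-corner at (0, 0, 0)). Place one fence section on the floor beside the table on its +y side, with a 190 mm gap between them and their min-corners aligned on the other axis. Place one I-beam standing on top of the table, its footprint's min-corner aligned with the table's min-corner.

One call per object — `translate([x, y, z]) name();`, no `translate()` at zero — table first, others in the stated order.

table();
translate([0, 974, 0]) fence_section();
translate([0, 0, 775]) I_beam();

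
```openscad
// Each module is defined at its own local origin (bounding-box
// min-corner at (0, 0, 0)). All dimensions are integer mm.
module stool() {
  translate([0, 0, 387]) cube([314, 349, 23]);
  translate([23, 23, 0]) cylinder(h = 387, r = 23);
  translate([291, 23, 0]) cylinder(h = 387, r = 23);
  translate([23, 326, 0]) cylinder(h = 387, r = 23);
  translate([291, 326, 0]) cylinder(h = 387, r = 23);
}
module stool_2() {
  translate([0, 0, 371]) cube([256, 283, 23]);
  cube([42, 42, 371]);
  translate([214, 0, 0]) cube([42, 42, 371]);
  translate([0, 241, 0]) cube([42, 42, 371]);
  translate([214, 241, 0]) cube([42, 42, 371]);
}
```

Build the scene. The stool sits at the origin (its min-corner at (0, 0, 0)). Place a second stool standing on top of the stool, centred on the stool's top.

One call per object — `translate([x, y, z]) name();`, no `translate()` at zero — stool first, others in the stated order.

stool();
translate([29, 33, 410]) stool_2();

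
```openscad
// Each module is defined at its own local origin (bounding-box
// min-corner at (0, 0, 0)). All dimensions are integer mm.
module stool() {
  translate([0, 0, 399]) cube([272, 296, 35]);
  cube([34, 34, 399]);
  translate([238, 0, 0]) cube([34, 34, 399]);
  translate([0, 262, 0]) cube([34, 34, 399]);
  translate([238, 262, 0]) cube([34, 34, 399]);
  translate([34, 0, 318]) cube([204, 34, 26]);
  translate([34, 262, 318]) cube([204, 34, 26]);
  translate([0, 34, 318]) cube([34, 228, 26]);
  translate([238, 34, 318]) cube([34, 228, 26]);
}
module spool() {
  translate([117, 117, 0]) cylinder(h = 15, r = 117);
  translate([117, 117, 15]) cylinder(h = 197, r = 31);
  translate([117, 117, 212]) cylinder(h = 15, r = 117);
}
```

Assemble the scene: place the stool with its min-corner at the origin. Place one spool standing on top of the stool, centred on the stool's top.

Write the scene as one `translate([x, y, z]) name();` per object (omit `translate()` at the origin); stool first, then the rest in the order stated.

stool();
translate([19, 31, 434]) spool();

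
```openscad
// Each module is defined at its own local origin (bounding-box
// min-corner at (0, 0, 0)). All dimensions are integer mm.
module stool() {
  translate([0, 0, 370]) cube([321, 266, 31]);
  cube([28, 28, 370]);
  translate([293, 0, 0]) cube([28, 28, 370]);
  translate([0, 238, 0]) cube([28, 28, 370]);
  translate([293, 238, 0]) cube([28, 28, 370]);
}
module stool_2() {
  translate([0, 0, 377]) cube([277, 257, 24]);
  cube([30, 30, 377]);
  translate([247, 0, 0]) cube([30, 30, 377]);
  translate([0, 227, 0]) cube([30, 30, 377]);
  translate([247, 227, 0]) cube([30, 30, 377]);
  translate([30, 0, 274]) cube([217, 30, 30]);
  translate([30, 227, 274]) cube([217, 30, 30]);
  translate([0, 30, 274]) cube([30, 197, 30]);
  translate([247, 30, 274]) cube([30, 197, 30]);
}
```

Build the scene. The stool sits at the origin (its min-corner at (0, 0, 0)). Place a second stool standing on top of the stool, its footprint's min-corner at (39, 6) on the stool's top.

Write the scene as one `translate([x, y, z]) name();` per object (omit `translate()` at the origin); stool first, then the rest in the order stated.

stool();
translate([39, 6, 401]) stool_2();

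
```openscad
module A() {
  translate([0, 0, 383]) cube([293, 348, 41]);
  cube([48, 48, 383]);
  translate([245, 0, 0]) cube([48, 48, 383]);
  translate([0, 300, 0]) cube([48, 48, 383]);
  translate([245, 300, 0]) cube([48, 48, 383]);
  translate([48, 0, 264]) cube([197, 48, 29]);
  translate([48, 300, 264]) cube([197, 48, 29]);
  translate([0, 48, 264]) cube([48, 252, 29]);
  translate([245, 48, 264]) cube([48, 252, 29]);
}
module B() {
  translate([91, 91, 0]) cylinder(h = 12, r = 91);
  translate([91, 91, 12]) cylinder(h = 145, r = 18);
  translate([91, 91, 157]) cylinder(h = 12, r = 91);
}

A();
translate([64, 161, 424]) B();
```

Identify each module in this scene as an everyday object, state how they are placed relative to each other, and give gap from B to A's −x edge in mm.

A is a stool. B is a spool. The spool is on top of the stool. The gap from the spool to the stool's −x edge is 64 mm.

The spool's min-x is at 64; the stool's min-x is 0; gap = 64 mm.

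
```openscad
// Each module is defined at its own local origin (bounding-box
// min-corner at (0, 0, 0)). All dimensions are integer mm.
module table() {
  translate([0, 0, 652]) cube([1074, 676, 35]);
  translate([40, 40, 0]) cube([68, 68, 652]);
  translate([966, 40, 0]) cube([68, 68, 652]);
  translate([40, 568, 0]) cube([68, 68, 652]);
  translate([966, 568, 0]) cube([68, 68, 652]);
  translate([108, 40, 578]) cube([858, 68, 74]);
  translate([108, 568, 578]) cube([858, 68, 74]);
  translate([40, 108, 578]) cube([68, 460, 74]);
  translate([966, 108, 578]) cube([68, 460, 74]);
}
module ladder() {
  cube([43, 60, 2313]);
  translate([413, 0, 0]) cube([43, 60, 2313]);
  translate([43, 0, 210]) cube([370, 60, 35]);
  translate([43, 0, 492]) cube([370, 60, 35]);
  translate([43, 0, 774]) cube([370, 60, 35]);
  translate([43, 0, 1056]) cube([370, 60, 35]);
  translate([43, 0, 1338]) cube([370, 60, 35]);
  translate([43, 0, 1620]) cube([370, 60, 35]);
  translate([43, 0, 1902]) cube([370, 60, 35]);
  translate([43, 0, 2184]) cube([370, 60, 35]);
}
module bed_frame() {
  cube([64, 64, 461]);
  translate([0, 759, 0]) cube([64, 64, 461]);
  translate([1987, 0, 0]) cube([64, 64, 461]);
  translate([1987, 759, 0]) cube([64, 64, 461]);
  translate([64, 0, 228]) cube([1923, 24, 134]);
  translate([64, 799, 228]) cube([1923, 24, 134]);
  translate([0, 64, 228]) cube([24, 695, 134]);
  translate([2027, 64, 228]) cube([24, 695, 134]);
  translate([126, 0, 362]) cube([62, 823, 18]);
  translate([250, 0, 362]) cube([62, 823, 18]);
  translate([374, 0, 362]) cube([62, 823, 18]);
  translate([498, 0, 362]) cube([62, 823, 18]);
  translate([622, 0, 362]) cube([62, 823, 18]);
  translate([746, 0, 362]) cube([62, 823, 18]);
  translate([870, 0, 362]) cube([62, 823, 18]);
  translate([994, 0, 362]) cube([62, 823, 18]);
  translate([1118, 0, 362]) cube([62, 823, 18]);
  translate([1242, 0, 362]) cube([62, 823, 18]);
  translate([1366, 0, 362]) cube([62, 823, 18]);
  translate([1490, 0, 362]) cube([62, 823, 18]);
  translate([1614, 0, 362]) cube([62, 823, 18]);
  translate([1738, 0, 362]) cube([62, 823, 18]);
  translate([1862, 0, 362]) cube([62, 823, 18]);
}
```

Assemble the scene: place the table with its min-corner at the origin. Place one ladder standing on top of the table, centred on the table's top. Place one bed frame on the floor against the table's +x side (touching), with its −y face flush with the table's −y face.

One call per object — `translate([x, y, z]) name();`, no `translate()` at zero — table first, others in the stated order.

table();
translate([309, 308, 687]) ladder();
translate([1074, 0, 0]) bed_frame();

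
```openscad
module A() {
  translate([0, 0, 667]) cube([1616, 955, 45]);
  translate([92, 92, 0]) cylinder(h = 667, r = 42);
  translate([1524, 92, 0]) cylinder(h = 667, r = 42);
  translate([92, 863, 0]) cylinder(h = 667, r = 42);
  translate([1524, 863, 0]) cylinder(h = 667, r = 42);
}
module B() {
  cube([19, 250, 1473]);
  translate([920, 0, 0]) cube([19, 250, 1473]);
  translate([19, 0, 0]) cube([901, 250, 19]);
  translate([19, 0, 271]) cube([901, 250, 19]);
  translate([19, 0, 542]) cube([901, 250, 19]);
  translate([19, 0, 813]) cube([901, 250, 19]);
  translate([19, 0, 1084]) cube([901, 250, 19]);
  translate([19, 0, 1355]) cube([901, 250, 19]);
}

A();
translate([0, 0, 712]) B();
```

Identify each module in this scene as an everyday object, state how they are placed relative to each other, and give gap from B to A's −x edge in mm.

A is a table. B is a bookshelf. The bookshelf is on top of the table. The gap from the bookshelf to the table's −x edge is 0 mm.

The bookshelf's min-x is at 0; the table's min-x is 0; gap = 0 mm.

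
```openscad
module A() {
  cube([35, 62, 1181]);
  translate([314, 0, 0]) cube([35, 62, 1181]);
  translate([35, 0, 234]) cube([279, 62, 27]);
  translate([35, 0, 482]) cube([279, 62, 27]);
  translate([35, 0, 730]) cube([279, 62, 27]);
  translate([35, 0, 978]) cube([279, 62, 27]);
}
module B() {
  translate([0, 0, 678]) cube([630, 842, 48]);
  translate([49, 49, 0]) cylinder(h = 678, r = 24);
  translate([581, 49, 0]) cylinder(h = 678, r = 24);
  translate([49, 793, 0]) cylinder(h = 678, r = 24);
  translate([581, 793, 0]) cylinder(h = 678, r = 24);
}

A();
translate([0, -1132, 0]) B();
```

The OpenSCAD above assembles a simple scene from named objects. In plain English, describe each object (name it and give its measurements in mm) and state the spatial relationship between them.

A is a wooden ladder with two side rails of 35×62 mm section and 1181 mm height, set 349 mm apart overall. Between them run 4 rectangular rungs (62 mm deep, 27 mm thick), front faces flush with the rails' −y face. The bottom of the first rung is 234 mm above the floor and each subsequent rung is 248 mm higher than the one below.

B is a table with a 630×842 mm rectangular top, 48 mm thick, top surface at z = 726 mm, supported by four round legs of 48 mm diameter, each leg's bounding box inset 25 mm from the nearest pair of top edges, running from the floor.

The table is on the floor beside the ladder on its −y side.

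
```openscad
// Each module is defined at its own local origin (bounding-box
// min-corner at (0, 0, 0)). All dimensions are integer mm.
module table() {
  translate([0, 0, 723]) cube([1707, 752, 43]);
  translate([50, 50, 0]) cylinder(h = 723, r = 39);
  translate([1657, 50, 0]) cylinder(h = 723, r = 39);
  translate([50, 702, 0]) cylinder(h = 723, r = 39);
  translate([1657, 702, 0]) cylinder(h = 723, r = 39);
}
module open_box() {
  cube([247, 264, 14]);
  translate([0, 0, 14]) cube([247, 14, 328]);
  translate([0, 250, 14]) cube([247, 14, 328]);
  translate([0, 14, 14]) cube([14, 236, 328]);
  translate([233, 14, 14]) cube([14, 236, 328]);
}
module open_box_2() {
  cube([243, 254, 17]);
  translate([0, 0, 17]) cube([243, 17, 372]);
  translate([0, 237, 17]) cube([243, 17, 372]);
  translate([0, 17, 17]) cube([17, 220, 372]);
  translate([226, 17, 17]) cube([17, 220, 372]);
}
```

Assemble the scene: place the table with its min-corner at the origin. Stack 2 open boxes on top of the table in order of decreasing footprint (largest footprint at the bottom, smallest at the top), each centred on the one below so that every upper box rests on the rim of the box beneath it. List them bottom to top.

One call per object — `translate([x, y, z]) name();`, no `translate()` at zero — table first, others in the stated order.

table();
translate([730, 244, 766]) open_box();
translate([732, 249, 1108]) open_box_2();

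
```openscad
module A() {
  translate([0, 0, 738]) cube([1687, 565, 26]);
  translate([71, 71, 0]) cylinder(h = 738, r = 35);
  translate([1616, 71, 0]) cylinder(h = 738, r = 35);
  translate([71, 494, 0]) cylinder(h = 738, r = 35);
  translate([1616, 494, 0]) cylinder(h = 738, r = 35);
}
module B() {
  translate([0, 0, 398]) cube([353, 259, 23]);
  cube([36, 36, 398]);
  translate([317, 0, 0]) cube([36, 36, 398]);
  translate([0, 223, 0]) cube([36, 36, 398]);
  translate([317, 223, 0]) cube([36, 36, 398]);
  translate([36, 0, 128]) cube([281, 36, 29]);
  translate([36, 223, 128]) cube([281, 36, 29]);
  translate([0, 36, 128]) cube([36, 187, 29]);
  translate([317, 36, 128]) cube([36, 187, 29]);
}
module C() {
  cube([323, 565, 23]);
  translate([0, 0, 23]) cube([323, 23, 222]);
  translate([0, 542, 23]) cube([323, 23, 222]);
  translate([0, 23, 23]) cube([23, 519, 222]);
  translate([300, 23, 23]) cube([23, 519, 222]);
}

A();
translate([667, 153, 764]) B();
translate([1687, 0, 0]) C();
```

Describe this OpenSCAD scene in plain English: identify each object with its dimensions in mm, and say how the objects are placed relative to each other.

A is a table: top 1687 mm (x) × 565 mm (y), 26 mm thick, upper face at z = 764 mm, on four round legs of 70 mm diameter, each leg's bounding box inset 36 mm from the nearest pair of top edges, running from z = 0 to the bottom of the top.

B is a four-legged stool. The seat is a 353×259×23 mm slab whose top surface is at z = 421 mm; four square legs, each 36×36 mm in cross-section, run from the floor (z = 0) to the underside of the seat, each flush with a corner of the seat. Four stretchers, 36 mm wide and 29 mm tall, connect adjacent legs with their undersides at z = 128 mm, each running between the inner faces of the legs it joins and aligned with the legs' outer faces on the other axis.

C is an open-topped rectangular box: outside dimensions 323×565×245 mm, with a uniform wall and base thickness of 23 mm. The base is a full 323×565 slab on the floor; four walls sit on top of the base. The front and back walls (the −y and +y sides) span the full width; the two side walls fit between them.

The stool is on top of the table, centred. The open box is against the table's +x side, with their −y faces flush.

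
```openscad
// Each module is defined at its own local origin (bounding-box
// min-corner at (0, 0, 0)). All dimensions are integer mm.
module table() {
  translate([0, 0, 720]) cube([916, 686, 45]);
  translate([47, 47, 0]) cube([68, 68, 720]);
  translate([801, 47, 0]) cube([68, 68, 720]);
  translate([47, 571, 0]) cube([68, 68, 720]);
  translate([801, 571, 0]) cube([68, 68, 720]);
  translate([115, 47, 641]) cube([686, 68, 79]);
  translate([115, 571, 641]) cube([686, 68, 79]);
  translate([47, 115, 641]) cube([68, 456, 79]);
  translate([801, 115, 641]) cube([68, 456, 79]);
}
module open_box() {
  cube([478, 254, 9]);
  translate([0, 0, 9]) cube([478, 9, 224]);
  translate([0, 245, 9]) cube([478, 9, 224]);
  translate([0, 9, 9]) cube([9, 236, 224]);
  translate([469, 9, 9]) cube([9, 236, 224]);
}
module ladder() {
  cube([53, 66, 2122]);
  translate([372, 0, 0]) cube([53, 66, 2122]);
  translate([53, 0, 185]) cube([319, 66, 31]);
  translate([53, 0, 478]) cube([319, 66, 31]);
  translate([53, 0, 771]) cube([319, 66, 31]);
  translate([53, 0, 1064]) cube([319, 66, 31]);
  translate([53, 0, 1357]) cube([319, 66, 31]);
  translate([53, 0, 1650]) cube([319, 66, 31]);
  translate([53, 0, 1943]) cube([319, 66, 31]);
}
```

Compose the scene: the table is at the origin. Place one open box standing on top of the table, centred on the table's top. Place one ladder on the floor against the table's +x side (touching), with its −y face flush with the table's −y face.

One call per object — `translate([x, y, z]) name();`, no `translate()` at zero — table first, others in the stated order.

table();
translate([219, 216, 765]) open_box();
translate([916, 0, 0]) ladder();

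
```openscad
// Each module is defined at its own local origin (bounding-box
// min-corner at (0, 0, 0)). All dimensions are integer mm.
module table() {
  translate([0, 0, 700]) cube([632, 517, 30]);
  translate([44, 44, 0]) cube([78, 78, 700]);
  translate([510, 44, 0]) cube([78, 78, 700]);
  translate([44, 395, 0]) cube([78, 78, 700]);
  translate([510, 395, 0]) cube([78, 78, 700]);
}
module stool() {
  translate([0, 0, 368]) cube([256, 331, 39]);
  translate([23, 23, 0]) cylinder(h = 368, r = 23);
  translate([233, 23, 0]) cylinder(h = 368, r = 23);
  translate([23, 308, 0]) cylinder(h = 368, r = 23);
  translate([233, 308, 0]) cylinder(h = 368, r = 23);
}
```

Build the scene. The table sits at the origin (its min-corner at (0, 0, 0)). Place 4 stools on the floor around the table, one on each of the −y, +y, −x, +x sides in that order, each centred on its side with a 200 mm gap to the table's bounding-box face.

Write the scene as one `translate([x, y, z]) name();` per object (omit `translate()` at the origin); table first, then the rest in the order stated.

table();
translate([188, -531, 0]) stool();
translate([188, 717, 0]) stool();
translate([-456, 93, 0]) stool();
translate([832, 93, 0]) stool();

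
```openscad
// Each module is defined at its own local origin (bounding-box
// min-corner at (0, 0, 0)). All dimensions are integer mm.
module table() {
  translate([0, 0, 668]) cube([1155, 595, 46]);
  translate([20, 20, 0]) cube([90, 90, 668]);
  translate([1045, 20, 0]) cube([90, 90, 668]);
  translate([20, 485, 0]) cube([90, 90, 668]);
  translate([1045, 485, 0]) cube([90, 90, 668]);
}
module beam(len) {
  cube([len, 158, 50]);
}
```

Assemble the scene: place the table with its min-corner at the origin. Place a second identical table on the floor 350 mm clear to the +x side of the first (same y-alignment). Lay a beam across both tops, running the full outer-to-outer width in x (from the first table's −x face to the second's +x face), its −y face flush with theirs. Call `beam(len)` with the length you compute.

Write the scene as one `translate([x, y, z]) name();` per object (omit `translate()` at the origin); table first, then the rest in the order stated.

table();
translate([1505, 0, 0]) table();
translate([0, 0, 714]) beam(2660);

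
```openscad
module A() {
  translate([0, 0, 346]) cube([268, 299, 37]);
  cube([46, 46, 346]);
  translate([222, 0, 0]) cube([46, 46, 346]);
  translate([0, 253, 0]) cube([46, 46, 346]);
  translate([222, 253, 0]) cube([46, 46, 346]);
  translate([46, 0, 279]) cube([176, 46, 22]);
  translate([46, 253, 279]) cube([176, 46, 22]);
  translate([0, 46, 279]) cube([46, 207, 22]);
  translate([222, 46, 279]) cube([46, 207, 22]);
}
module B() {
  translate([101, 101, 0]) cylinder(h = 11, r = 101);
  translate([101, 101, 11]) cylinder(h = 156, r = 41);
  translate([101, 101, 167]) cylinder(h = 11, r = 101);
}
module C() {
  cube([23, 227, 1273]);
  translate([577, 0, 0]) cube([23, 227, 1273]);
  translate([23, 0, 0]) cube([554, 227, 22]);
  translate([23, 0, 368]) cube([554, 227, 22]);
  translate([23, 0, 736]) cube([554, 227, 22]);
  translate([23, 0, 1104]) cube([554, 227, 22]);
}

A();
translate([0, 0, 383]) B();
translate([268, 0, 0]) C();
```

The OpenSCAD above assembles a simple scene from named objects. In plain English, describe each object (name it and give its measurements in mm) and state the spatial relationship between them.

A is a four-legged stool. The seat is a 268×299×37 mm slab whose top surface is at z = 383 mm; four square legs, each 46×46 mm in cross-section, run from the floor (z = 0) to the underside of the seat, each flush with a corner of the seat. Four stretchers, 46 mm wide and 22 mm tall, connect adjacent legs with their undersides at z = 279 mm, each running between the inner faces of the legs it joins and aligned with the legs' outer faces on the other axis.

B is a spool: two coaxial disc flanges of radius 101 mm and thickness 11 mm, joined by a core cylinder of radius 41 mm and height 156 mm. The lower flange rests on z = 0 and the three cylinders share a vertical axis.

C is a bookshelf 600 mm wide overall, 227 mm deep and 1273 mm tall. The two sides are 23 mm thick vertical panels. 4 horizontal shelves of 22 mm thickness span between the inner faces of the sides; the lowest shelf sits on the floor and shelves are stacked with a clear vertical gap of 346 mm between each pair.

The spool is on top of the stool. The bookshelf is against the stool's +x side, with their −y faces flush.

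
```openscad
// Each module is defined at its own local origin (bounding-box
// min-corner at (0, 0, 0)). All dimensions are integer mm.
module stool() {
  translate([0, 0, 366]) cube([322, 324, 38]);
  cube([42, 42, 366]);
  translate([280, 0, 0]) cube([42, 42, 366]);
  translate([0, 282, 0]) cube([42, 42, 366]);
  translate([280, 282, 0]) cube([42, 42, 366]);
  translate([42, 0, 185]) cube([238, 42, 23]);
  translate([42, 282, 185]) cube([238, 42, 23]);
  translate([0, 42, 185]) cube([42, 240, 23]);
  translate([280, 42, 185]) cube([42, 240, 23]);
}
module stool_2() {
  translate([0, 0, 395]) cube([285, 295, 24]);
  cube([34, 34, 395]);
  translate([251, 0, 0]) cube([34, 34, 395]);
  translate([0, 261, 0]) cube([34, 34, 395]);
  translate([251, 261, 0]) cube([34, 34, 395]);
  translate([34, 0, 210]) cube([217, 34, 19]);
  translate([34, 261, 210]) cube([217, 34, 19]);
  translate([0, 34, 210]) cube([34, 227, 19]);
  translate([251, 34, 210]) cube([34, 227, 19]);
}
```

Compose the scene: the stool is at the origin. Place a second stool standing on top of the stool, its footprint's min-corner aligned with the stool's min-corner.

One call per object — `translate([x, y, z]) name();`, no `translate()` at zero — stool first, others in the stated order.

stool();
translate([0, 0, 404]) stool_2();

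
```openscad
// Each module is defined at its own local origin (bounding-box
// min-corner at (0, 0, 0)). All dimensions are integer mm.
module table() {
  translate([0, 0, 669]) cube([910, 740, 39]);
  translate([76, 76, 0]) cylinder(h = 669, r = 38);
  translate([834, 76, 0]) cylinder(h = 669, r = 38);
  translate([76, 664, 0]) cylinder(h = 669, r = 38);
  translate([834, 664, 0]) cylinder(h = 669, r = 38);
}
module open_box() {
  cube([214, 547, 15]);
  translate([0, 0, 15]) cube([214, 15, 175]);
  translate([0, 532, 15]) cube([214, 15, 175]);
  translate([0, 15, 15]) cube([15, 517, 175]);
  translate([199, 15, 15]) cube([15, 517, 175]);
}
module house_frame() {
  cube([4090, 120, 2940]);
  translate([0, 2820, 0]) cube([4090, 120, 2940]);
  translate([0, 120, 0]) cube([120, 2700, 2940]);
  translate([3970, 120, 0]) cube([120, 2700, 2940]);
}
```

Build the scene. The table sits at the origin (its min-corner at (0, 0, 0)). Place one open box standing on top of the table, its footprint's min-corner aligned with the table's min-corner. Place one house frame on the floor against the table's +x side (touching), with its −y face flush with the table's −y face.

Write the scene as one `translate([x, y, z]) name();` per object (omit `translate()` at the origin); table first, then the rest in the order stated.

table();
translate([0, 0, 708]) open_box();
translate([910, 0, 0]) house_frame();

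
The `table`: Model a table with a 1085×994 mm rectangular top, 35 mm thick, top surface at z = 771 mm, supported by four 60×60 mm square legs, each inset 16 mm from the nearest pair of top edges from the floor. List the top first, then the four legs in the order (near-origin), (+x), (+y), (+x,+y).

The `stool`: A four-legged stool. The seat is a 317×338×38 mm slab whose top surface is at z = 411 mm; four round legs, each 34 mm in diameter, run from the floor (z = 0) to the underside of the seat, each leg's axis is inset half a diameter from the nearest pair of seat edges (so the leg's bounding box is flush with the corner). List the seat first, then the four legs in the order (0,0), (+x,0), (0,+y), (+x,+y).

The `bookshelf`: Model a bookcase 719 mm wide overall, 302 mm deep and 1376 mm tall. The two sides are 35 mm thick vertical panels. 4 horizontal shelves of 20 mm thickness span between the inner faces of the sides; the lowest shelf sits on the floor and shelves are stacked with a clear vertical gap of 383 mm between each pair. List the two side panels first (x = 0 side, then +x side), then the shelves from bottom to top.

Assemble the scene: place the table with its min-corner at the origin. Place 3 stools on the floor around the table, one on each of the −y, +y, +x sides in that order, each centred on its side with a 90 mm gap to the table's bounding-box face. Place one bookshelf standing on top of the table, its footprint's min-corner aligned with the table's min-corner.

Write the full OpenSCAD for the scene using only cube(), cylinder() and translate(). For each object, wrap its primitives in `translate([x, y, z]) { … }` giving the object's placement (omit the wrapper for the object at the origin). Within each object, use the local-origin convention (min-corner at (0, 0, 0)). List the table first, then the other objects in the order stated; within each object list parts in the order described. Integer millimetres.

translate([0, 0, 736]) cube([1085, 994, 35]);
translate([16, 16, 0]) cube([60, 60, 736]);
translate([1009, 16, 0]) cube([60, 60, 736]);
translate([16, 918, 0]) cube([60, 60, 736]);
translate([1009, 918, 0]) cube([60, 60, 736]);
translate([384, -428, 0]) {
  translate([0, 0, 373]) cube([317, 338, 38]);
  translate([17, 17, 0]) cylinder(h = 373, r = 17);
  translate([300, 17, 0]) cylinder(h = 373, r = 17);
  translate([17, 321, 0]) cylinder(h = 373, r = 17);
  translate([300, 321, 0]) cylinder(h = 373, r = 17);
}
translate([384, 1084, 0]) {
  translate([0, 0, 373]) cube([317, 338, 38]);
  translate([17, 17, 0]) cylinder(h = 373, r = 17);
  translate([300, 17, 0]) cylinder(h = 373, r = 17);
  translate([17, 321, 0]) cylinder(h = 373, r = 17);
  translate([300, 321, 0]) cylinder(h = 373, r = 17);
}
translate([1175, 328, 0]) {
  translate([0, 0, 373]) cube([317, 338, 38]);
  translate([17, 17, 0]) cylinder(h = 373, r = 17);
  translate([300, 17, 0]) cylinder(h = 373, r = 17);
  translate([17, 321, 0]) cylinder(h = 373, r = 17);
  translate([300, 321, 0]) cylinder(h = 373, r = 17);
}
translate([0, 0, 771]) {
  cube([35, 302, 1376]);
  translate([684, 0, 0]) cube([35, 302, 1376]);
  translate([35, 0, 0]) cube([649, 302, 20]);
  translate([35, 0, 403]) cube([649, 302, 20]);
  translate([35, 0, 806]) cube([649, 302, 20]);
  translate([35, 0, 1209]) cube([649, 302, 20]);
}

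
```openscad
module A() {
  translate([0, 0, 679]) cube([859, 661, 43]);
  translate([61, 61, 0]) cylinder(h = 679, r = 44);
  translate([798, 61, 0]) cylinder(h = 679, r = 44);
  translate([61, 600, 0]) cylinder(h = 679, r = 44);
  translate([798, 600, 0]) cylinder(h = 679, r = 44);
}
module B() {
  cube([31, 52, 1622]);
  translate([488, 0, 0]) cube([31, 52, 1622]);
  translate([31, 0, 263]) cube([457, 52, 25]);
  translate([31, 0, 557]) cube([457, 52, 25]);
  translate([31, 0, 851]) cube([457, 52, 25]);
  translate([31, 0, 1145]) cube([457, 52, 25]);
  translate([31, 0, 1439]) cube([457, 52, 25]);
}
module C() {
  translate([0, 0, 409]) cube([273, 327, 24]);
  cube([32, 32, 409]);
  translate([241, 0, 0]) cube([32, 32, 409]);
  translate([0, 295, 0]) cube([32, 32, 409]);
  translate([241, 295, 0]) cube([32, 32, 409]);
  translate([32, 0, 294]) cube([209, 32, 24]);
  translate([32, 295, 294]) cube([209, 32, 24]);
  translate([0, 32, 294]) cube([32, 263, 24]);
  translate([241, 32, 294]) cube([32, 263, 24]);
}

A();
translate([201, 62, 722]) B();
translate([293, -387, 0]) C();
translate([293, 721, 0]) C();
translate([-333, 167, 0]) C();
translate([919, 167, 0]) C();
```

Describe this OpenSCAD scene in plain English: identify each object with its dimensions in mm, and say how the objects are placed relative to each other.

A is a rectangular dining table. The top is 859×661×43 mm with its upper surface at z = 722 mm. It stands on four round legs of 88 mm diameter, each leg's bounding box inset 17 mm from the nearest pair of top edges, running from the floor to the underside of the top.

B is a straight ladder. Two 31×52 mm vertical rails, 1622 mm tall, stand 519 mm apart (outside-to-outside) with their front faces coplanar on the −y side. 5 rungs, each 52 mm deep and 25 mm tall, span between the inner faces of the rails, front faces flush with the rails. The lowest rung's underside is at z = 263 mm and rungs are spaced 294 mm apart (underside to underside).

C is a four-legged stool. The seat is a 273×327×24 mm slab whose top surface is at z = 433 mm; four square legs, each 32×32 mm in cross-section, run from the floor (z = 0) to the underside of the seat, each flush with a corner of the seat. Four stretchers, 32 mm wide and 24 mm tall, connect adjacent legs with their undersides at z = 294 mm, each running between the inner faces of the legs it joins and aligned with the legs' outer faces on the other axis.

The ladder is on top of the table. Four stools sit around the table at the −y, +y, −x, +x sides.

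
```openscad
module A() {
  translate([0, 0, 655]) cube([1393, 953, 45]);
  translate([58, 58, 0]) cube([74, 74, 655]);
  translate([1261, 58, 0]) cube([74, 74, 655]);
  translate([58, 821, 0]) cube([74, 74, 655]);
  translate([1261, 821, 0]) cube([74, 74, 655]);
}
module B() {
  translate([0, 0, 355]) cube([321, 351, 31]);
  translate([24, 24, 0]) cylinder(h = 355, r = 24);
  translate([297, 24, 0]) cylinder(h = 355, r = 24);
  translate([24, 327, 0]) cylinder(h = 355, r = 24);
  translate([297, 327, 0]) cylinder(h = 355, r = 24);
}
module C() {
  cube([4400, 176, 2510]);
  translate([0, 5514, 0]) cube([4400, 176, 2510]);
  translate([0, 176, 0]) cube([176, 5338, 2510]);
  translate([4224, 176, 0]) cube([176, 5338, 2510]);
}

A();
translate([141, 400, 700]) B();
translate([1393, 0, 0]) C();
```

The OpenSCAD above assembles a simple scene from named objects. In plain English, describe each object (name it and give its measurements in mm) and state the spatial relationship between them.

A is a table with a 1393×953 mm rectangular top, 45 mm thick, top surface at z = 700 mm, supported by four 74×74 mm square legs, each inset 58 mm from the nearest pair of top edges, running from the floor.

B is a simple wooden stool: a rectangular seat 321 mm (x) by 351 mm (y), 31 mm thick, top face at z = 386 mm, on four round legs, each 48 mm in diameter. The legs rest on z = 0, each leg's axis is inset half a diameter from the nearest pair of seat edges (so the leg's bounding box is flush with the corner).

C is a box-shaped house frame (walls only): outside footprint 4400×5690 mm, wall height 2510 mm, wall thickness 176 mm. The two y-facing walls run the full x-width; the two x-facing walls fit between the inner faces of the y-facing walls.

The stool is on top of the table. The house frame is against the table's +x side, with their −y faces flush.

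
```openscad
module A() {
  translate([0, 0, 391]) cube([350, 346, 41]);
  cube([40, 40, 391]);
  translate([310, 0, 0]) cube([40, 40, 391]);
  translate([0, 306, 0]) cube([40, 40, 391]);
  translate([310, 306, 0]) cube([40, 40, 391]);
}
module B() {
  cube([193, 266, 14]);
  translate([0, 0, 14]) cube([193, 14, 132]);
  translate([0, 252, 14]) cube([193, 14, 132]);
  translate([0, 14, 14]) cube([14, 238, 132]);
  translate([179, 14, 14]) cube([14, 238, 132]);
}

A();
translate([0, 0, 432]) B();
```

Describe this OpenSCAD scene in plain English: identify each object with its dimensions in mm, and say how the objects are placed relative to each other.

A is a four-legged stool. The seat is 350×346 mm, 41 mm thick, top at z = 432 mm. It stands on four square legs, each 40×40 mm in cross-section, from z = 0 to the seat underside, each flush with a corner of the seat.

B is an open storage box with external size 193×266×146 mm and wall thickness 14 mm (the base is also 14 mm thick). The base covers the whole footprint; the four walls stand on the base, with the y-facing walls full-width and the x-facing walls fitting between their inner faces.

The open box is on top of the stool.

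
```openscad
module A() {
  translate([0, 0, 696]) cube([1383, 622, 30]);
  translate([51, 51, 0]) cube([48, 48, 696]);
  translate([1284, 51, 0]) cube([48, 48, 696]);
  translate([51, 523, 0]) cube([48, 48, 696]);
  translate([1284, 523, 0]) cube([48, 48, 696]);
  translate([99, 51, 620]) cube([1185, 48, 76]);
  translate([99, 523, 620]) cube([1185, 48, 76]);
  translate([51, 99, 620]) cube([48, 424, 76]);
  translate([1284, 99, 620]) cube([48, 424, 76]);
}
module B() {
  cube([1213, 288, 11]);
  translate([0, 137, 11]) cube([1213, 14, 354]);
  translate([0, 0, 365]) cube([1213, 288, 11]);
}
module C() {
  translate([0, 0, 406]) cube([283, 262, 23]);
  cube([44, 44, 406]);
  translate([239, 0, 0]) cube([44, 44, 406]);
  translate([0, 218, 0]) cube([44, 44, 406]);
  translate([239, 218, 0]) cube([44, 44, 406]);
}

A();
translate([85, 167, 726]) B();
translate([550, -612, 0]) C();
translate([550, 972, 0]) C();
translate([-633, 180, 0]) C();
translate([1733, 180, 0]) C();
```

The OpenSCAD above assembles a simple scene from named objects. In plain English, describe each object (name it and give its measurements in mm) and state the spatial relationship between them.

A is a table with a 1383×622 mm rectangular top, 30 mm thick, top surface at z = 726 mm, supported by four 48×48 mm square legs, each inset 51 mm from the nearest pair of top edges, running from the floor. Four apron rails, 48 mm thick and 76 mm tall, run between adjacent legs with their top edges flush with the underside of the top and their outer faces flush with the legs' outer faces.

B is an I-beam lying along x, 1213 mm long. Overall section height 376 mm. Two flanges 288 mm wide (y) and 11 mm thick, one on the floor and one at the top; a web 14 mm thick runs between them, centred on the flange width.

C is a four-legged stool. The seat is 283×262 mm, 23 mm thick, top at z = 429 mm. It stands on four square legs, each 44×44 mm in cross-section, from z = 0 to the seat underside, each flush with a corner of the seat.

The I-beam is on top of the table, centred. Four stools sit around the table at the −y, +y, −x, +x sides.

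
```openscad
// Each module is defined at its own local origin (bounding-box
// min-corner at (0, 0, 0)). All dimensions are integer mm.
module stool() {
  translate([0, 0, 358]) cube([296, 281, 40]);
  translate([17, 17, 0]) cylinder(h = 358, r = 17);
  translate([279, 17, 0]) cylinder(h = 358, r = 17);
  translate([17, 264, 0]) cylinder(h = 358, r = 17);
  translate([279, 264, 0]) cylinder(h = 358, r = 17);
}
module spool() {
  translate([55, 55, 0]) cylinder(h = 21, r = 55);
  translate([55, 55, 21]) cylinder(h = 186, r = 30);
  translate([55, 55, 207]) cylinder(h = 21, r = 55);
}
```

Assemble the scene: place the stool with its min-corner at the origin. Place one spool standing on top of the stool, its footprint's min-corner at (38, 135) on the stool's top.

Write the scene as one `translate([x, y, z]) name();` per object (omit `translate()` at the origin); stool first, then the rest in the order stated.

stool();
translate([38, 135, 398]) spool();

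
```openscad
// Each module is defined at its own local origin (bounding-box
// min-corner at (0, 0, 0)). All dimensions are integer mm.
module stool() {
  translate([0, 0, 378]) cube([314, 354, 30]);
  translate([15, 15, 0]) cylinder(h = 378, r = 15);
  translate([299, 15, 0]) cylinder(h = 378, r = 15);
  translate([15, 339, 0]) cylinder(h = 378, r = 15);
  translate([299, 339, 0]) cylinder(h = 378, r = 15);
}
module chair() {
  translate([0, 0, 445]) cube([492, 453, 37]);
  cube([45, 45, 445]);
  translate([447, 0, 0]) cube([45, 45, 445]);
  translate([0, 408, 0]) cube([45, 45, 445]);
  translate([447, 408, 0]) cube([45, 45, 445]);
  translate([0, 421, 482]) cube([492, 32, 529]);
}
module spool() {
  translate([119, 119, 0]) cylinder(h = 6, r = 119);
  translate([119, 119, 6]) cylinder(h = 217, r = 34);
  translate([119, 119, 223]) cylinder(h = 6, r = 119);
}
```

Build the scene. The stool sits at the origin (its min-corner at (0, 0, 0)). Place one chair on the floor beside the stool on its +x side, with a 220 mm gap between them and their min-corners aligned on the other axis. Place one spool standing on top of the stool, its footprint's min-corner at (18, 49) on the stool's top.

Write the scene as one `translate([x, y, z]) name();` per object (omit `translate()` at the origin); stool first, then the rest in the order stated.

stool();
translate([534, 0, 0]) chair();
translate([18, 49, 408]) spool();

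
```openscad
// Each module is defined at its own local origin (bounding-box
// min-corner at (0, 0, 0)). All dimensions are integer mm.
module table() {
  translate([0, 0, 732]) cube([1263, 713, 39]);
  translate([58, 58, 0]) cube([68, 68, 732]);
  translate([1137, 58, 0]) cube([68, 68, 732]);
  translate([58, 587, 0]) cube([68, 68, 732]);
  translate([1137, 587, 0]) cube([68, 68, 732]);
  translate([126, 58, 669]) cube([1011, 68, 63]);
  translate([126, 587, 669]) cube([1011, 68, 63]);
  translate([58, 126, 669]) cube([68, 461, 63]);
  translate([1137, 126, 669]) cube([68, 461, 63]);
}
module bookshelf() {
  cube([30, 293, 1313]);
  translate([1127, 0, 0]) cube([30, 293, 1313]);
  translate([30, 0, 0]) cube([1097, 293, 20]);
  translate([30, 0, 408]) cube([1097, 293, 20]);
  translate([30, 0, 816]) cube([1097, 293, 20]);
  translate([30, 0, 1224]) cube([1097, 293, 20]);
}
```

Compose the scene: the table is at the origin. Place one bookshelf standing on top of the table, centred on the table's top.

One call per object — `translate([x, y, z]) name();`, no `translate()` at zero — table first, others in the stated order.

table();
translate([53, 210, 771]) bookshelf();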